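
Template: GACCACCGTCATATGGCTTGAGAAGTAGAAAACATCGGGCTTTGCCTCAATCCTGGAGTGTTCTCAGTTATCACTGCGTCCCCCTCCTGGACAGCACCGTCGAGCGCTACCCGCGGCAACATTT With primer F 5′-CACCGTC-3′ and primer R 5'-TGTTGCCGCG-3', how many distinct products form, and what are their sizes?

The forward primer CACCGTC matches the top strand at positions 4–10, 95–101.
The reverse primer's reverse complement is CGCGGCAACA, matching at positions 112–121.
Each forward site pairs with the reverse site to give a product ending at position 121: sizes 118, 27 bp.

Two products: 118 bp, 27 bp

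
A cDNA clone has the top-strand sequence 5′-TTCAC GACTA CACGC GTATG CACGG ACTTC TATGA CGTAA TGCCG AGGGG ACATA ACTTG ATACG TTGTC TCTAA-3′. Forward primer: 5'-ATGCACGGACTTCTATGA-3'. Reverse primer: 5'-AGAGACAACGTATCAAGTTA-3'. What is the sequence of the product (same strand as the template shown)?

5'-ATGCACGGACTTCTATGACGTAATGCCGAGGGGACATAACTTGATACGTTGTCTCT-3'

Forward primer ATGCACGGACTTCTATGA is found on the top strand at positions 18–35.
Reverse complement of the reverse primer: TAACTTGATACGTTGTCTCT. This occurs on the top strand at positions 54–73.
The product is the template from position 18 through 73 (56 bp).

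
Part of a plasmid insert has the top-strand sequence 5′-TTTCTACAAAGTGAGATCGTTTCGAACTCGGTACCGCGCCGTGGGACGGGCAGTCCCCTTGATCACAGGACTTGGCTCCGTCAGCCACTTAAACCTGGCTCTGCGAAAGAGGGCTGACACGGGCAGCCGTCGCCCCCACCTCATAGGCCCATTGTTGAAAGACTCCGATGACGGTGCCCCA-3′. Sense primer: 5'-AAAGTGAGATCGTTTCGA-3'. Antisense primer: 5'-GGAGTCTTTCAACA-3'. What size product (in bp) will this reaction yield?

The forward primer matches the template at positions 8–25.
Reverse complement of the reverse primer: TGTTGAAAGACTCC. This occurs on the top strand at positions 153–166.
Amplicon spans positions 8–166: 159 bp.

159 bp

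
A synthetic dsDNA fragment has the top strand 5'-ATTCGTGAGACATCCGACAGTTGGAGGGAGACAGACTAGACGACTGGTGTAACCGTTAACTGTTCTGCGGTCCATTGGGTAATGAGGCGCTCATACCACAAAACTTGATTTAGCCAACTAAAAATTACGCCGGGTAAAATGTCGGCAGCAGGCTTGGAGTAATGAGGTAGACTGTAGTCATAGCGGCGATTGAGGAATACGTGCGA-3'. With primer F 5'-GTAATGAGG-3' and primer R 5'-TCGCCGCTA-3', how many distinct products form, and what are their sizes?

Two products: 111 bp, 31 bp

The forward primer GTAATGAGG matches the top strand at positions 79–87, 159–167.
The reverse primer's reverse complement is TAGCGGCGA, matching at positions 181–189.
Each forward site pairs with the reverse site to give a product ending at position 189: sizes 111, 31 bp.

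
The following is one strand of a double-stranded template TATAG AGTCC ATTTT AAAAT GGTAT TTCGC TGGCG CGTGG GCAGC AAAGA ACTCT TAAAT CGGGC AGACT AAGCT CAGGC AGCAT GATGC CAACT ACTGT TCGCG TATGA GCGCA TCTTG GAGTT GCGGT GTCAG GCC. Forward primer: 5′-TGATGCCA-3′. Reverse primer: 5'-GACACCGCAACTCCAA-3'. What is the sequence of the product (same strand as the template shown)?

5'-TGATGCCAACTACTGTTCGCGTATGAGCGCATCTTGGAGTTGCGGTGTC-3'

Scanning the template, TGATGCCA occurs at positions 85–92; this primer anneals to the bottom strand there with its 3' end pointing downstream.
Taking the reverse complement of GACACCGCAACTCCAA gives TTGGAGTTGCGGTGTC, found at positions 118–133 on the template; the primer anneals here to the top strand with its 3' end pointing upstream.
The product is the template from position 85 through 133 (49 bp).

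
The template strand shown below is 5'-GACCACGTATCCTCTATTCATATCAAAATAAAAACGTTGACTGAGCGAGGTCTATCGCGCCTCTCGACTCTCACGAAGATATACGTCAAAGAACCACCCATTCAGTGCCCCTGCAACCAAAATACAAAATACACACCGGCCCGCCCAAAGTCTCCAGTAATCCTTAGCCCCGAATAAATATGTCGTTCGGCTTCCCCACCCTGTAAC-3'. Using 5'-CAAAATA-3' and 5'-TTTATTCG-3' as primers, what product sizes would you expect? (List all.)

155 bp, 61 bp, 54 bp

The forward primer CAAAATA matches the top strand at positions 24–30, 118–124, 125–131.
The reverse primer's reverse complement is CGAATAAA, matching at positions 171–178.
Each forward site pairs with the reverse site to give a product ending at position 178: sizes 155, 61, 54 bp.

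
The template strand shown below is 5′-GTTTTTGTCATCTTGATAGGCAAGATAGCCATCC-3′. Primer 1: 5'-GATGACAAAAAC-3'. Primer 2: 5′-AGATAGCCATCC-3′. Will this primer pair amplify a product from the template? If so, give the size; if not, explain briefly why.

No product — the primers' 3' ends point away from each other.

Primer 1 (GATGACAAAAAC) has reverse complement GTTTTTGTCATC, which matches the top strand at positions 1–12; primer 1 anneals to the top strand there with its 3' end pointing upstream toward position 1.
Primer 2 (AGATAGCCATCC) matches the top strand directly at positions 23–34; it anneals to the bottom strand with its 3' end pointing downstream toward position 34.
The 3' ends diverge (primer 1 extends toward position 1, primer 2 toward position 34), so the primers never converge on a shared product.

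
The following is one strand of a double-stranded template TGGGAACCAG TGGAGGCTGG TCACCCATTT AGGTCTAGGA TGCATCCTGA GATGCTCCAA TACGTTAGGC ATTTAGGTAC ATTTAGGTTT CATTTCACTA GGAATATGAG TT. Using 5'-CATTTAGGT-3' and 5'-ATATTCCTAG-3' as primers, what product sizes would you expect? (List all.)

The forward primer CATTTAGGT matches the top strand at positions 26–34, 70–78, 80–88.
The reverse primer's reverse complement is CTAGGAATAT, matching at positions 98–107.
Each forward site pairs with the reverse site to give a product ending at position 107: sizes 82, 38, 28 bp.

82 bp, 38 bp, 28 bp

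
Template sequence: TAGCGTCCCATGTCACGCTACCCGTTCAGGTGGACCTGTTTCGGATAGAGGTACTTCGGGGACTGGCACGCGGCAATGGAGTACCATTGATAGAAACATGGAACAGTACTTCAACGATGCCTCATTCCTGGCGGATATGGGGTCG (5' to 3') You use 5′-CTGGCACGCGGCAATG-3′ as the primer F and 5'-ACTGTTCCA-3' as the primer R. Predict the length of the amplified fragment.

45 bp

Scanning the template, CTGGCACGCGGCAATG occurs at positions 63–78; this primer anneals to the bottom strand there with its 3' end pointing downstream.
The reverse primer's reverse complement is TGGAACAGT, which matches the template at positions 99–107.
Product length = (reverse-primer end) − (forward-primer start) + 1 = 107 − 63 + 1 = 45 bp.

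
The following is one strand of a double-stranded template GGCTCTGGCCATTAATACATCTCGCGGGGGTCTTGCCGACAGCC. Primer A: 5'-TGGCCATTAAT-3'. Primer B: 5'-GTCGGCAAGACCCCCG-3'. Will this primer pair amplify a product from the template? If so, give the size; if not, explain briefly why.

Yes — a 35 bp product.

Primer A (TGGCCATTAAT) matches the top strand at positions 6–16; it acts as a forward primer.
Primer B's reverse complement is CGGGGGTCTTGCCGAC, matching the top strand at positions 25–40; it acts as a reverse primer.
The 3' ends face each other across positions 6–40, giving a 35 bp product.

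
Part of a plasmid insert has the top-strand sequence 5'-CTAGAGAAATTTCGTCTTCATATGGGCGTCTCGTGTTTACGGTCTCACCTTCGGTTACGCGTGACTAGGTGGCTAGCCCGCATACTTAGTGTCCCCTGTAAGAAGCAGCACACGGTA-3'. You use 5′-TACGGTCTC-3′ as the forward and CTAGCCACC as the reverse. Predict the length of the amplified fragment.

The forward primer matches the template at positions 38–46.
Taking the reverse complement of CTAGCCACC gives GGTGGCTAG, found at positions 68–76 on the template; the primer anneals here to the top strand with its 3' end pointing upstream.
Amplicon spans positions 38–76: 39 bp.

39 bp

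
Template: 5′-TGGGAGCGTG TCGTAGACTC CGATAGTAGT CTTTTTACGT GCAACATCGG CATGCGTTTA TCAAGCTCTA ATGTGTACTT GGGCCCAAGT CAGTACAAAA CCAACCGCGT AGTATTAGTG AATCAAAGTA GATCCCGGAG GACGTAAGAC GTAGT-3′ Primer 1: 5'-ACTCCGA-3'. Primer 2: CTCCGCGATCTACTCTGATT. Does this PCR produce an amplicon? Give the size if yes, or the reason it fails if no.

Primer 2 (CTCCGCGATCTACTCTGATT) does not match the top strand, and its reverse complement AATCAGAGTAGATCGCGGAG does not match either.
With no annealing site for primer 2, no amplification occurs.

No product — primer 2 has no binding site in the template.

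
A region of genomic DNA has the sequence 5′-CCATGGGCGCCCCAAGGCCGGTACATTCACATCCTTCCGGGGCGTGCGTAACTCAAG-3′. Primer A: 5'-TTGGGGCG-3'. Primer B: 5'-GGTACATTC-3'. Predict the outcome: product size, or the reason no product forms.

Primer A (TTGGGGCG) has reverse complement CGCCCCAA, which matches the top strand at positions 8–15; primer A anneals to the top strand there with its 3' end pointing upstream toward position 8.
Primer B (GGTACATTC) matches the top strand directly at positions 20–28; it anneals to the bottom strand with its 3' end pointing downstream toward position 28.
The 3' ends diverge (primer A extends toward position 1, primer B toward position 57), so the primers never converge on a shared product.

No product — the primers' 3' ends point away from each other.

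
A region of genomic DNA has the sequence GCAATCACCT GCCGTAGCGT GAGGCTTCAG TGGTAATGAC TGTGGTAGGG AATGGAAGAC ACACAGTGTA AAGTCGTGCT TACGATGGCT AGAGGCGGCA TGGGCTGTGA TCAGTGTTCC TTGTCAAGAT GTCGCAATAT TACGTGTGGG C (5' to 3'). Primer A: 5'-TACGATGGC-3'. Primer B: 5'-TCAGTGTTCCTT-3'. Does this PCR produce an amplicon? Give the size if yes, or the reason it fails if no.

No product — both primers anneal to the same strand and extend in the same direction.

Primer A (TACGATGGC) matches the top strand at positions 81–89 (3' end points downstream).
Primer B (TCAGTGTTCCTT) also matches the top strand directly, at positions 111–122 — its reverse complement AAGGAACACTGA is not present.
Both primers anneal to the bottom strand with 3' ends pointing the same way, so neither can prime synthesis back toward the other.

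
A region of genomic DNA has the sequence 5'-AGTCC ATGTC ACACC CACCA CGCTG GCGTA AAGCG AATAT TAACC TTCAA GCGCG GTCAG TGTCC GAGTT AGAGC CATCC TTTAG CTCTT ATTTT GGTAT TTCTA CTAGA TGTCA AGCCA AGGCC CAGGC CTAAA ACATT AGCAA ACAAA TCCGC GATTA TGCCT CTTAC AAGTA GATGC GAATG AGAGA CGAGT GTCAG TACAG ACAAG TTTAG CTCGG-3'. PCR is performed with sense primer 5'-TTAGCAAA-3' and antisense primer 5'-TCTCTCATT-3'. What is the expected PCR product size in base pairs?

52 bp

The forward primer matches the template at positions 139–146.
The reverse primer's reverse complement is AATGAGAGA, which matches the template at positions 182–190.
Product length = (reverse-primer end) − (forward-primer start) + 1 = 190 − 139 + 1 = 52 bp.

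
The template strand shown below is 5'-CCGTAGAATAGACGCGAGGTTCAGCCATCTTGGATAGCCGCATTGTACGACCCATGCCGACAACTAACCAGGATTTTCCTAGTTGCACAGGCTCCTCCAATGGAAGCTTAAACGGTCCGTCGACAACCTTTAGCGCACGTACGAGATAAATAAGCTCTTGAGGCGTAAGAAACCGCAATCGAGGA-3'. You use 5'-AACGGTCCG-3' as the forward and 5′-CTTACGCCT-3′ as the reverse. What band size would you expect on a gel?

Scanning the template, AACGGTCCG occurs at positions 111–119; this primer anneals to the bottom strand there with its 3' end pointing downstream.
The reverse primer's reverse complement is AGGCGTAAG, which matches the template at positions 161–169.
Amplicon spans positions 111–169: 59 bp.

59 bp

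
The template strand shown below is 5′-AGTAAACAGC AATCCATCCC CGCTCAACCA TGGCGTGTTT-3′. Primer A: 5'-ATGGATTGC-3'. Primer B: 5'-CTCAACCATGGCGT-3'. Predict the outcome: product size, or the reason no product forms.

No product — the primers' 3' ends point away from each other.

Primer A (ATGGATTGC) has reverse complement GCAATCCAT, which matches the top strand at positions 9–17; primer A anneals to the top strand there with its 3' end pointing upstream toward position 9.
Primer B (CTCAACCATGGCGT) matches the top strand directly at positions 23–36; it anneals to the bottom strand with its 3' end pointing downstream toward position 36.
The 3' ends diverge (primer A extends toward position 1, primer B toward position 40), so the primers never converge on a shared product.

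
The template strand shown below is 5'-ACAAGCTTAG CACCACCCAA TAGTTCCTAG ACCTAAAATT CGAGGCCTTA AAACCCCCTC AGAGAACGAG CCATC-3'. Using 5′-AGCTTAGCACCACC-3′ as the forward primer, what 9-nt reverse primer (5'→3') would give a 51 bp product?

The forward primer binds at positions 4–17, so a 51 bp product ends at position 4 + 51 − 1 = 54.
The reverse primer anneals to the top strand over positions 46–54, i.e. to CCTTAAAAC.
Its sequence written 5'→3' is the reverse complement: GTTTTAAGG.

5'-GTTTTAAGG-3'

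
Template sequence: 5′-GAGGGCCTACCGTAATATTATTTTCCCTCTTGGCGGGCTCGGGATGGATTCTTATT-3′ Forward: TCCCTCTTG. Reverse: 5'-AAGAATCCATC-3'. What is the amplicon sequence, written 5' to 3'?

5'-TCCCTCTTGGCGGGCTCGGGATGGATTCTT-3'

The forward primer matches the template at positions 24–32.
The reverse primer's reverse complement is GATGGATTCTT, which matches the template at positions 43–53.
The product is the template from position 24 through 53 (30 bp).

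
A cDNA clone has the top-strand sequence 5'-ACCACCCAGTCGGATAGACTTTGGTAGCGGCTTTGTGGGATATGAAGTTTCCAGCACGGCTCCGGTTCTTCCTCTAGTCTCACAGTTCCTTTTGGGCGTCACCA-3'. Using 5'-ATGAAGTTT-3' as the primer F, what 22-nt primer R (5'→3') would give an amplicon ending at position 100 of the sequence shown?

5'-GACGCCCAAAAGGAACTGTGAG-3'

The forward primer binds at positions 42–50; the product's 3' end on the top strand is position 100.
The reverse primer anneals to the top strand over positions 79–100, i.e. to CTCACAGTTCCTTTTGGGCGTC.
Its sequence written 5'→3' is the reverse complement: GACGCCCAAAAGGAACTGTGAG.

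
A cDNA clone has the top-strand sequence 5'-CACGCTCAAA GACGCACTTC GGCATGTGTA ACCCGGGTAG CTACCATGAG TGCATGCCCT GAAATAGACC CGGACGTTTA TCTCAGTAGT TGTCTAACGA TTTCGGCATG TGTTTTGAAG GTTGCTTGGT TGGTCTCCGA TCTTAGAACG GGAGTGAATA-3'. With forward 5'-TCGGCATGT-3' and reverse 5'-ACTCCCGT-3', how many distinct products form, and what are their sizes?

Two products: 137 bp, 53 bp

The forward primer TCGGCATGT matches the top strand at positions 19–27, 103–111.
The reverse primer's reverse complement is ACGGGAGT, matching at positions 148–155.
Each forward site pairs with the reverse site to give a product ending at position 155: sizes 137, 53 bp.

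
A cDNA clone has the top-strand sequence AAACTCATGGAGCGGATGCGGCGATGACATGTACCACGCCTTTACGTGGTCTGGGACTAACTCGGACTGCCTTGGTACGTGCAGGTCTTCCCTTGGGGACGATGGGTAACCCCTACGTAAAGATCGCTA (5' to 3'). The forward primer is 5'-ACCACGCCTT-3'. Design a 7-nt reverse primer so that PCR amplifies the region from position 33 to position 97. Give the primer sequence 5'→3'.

5'-CCCAAGG-3'

The product's 3' end on the top strand is position 97.
The reverse primer anneals to the top strand over positions 91–97, i.e. to CCTTGGG.
Its sequence written 5'→3' is the reverse complement: CCCAAGG.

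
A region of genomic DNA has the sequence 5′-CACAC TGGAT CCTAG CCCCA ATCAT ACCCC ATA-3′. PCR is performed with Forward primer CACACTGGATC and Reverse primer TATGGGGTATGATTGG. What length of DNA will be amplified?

33 bp

Scanning the template, CACACTGGATC occurs at positions 1–11; this primer anneals to the bottom strand there with its 3' end pointing downstream.
Reverse complement of the reverse primer: CCAATCATACCCCATA. This occurs on the top strand at positions 18–33.
Amplicon spans positions 1–33: 33 bp.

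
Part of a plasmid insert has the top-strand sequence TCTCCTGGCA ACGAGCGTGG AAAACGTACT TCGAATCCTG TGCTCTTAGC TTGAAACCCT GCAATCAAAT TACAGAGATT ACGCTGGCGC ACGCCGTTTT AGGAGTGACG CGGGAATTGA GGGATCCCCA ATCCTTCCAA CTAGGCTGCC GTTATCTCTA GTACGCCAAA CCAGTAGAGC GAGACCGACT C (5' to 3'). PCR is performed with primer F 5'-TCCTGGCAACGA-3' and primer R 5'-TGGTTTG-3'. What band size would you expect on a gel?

Scanning the template, TCCTGGCAACGA occurs at positions 3–14; this primer anneals to the bottom strand there with its 3' end pointing downstream.
Reverse complement of the reverse primer: CAAACCA. This occurs on the top strand at positions 167–173.
Product length = (reverse-primer end) − (forward-primer start) + 1 = 173 − 3 + 1 = 171 bp.

171 bp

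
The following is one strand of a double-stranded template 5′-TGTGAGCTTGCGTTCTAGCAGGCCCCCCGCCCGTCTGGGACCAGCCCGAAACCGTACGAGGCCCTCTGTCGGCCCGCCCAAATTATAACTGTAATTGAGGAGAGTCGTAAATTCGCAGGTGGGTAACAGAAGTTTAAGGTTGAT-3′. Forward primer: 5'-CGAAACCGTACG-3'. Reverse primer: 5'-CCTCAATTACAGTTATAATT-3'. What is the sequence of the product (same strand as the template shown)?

Forward primer CGAAACCGTACG is found on the top strand at positions 47–58.
Reverse complement of the reverse primer: AATTATAACTGTAATTGAGG. This occurs on the top strand at positions 81–100.
The product is the template from position 47 through 100 (54 bp).

5'-CGAAACCGTACGAGGCCCTCTGTCGGCCCGCCCAAATTATAACTGTAATTGAGG-3'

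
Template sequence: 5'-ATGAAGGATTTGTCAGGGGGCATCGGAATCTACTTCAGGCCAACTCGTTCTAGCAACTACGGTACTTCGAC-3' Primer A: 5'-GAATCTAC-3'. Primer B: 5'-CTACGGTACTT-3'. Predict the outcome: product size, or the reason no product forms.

Primer A (GAATCTAC) matches the top strand at positions 26–33 (3' end points downstream).
Primer B (CTACGGTACTT) also matches the top strand directly, at positions 57–67 — its reverse complement AAGTACCGTAG is not present.
Both primers anneal to the bottom strand with 3' ends pointing the same way, so neither can prime synthesis back toward the other.

No product — both primers anneal to the same strand and extend in the same direction.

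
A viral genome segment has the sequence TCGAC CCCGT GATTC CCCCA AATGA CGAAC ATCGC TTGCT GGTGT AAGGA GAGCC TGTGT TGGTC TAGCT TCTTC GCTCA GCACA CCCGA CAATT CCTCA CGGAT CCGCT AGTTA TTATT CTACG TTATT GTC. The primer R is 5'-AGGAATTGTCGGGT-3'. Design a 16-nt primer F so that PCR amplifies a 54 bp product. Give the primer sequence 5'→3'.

The reverse primer's reverse complement ACCCGACAATTCCT matches the template at positions 85–98, so the product ends at position 98.
A 54 bp product then starts at position 98 − 54 + 1 = 45.
The forward primer is identical to the top strand there: TAAGGAGAGCCTGTGT.

5'-TAAGGAGAGCCTGTGT-3'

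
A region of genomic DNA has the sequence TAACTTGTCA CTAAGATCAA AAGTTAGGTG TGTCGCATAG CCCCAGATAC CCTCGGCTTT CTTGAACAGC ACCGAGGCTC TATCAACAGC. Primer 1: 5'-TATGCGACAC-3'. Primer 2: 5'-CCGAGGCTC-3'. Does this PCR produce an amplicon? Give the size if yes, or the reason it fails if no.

No product — the primers' 3' ends point away from each other.

Primer 1 (TATGCGACAC) has reverse complement GTGTCGCATA, which matches the top strand at positions 30–39; primer 1 anneals to the top strand there with its 3' end pointing upstream toward position 30.
Primer 2 (CCGAGGCTC) matches the top strand directly at positions 72–80; it anneals to the bottom strand with its 3' end pointing downstream toward position 80.
The 3' ends diverge (primer 1 extends toward position 1, primer 2 toward position 90), so the primers never converge on a shared product.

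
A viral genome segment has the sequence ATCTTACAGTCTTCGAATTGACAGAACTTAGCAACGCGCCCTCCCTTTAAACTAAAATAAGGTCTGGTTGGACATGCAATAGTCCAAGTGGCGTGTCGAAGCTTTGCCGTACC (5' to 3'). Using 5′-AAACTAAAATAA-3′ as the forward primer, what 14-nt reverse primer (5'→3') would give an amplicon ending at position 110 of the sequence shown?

5'-ACGGCAAAGCTTCG-3'

The forward primer binds at positions 49–60; the product's 3' end on the top strand is position 110.
The reverse primer anneals to the top strand over positions 97–110, i.e. to CGAAGCTTTGCCGT.
Its sequence written 5'→3' is the reverse complement: ACGGCAAAGCTTCG.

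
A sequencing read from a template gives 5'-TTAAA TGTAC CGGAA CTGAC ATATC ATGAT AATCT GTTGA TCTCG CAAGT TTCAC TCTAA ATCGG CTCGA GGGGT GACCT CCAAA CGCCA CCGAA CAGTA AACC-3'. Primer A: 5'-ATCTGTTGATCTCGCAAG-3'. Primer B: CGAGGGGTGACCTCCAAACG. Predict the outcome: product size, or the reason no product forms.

No product — both primers anneal to the same strand and extend in the same direction.

Primer A (ATCTGTTGATCTCGCAAG) matches the top strand at positions 32–49 (3' end points downstream).
Primer B (CGAGGGGTGACCTCCAAACG) also matches the top strand directly, at positions 68–87 — its reverse complement CGTTTGGAGGTCACCCCTCG is not present.
Both primers anneal to the bottom strand with 3' ends pointing the same way, so neither can prime synthesis back toward the other.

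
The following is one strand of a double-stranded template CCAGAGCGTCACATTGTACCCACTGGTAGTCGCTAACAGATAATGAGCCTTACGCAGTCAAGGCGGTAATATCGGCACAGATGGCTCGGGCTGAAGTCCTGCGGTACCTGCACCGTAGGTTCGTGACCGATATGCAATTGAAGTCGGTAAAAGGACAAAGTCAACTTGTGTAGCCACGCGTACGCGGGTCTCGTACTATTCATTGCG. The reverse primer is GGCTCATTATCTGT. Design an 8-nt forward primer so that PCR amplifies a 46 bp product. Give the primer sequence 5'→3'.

The reverse primer's reverse complement ACAGATAATGAGCC matches the template at positions 36–49, so the product ends at position 49.
A 46 bp product then starts at position 49 − 46 + 1 = 4.
The forward primer is identical to the top strand there: GAGCGTCA.

5'-GAGCGTCA-3'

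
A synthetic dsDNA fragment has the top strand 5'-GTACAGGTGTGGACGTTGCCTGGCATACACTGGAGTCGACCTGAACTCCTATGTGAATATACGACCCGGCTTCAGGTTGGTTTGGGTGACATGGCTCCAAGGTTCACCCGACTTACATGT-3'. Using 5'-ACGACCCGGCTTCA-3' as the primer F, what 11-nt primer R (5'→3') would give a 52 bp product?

5'-GTCGGGTGAAC-3'

The forward primer binds at positions 61–74, so a 52 bp product ends at position 61 + 52 − 1 = 112.
The reverse primer anneals to the top strand over positions 102–112, i.e. to GTTCACCCGAC.
Its sequence written 5'→3' is the reverse complement: GTCGGGTGAAC.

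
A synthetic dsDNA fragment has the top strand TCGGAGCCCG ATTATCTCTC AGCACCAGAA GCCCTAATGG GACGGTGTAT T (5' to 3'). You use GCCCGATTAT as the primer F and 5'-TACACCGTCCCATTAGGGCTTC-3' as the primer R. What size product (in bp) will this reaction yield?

44 bp

Scanning the template, GCCCGATTAT occurs at positions 6–15; this primer anneals to the bottom strand there with its 3' end pointing downstream.
The reverse primer's reverse complement is GAAGCCCTAATGGGACGGTGTA, which matches the template at positions 28–49.
Product length = (reverse-primer end) − (forward-primer start) + 1 = 49 − 6 + 1 = 44 bp.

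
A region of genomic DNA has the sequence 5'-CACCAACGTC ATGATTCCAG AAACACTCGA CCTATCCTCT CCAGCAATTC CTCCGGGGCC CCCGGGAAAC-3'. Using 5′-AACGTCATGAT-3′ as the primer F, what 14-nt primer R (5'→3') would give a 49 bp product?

The forward primer binds at positions 5–15, so a 49 bp product ends at position 5 + 49 − 1 = 53.
The reverse primer anneals to the top strand over positions 40–53, i.e. to TCCAGCAATTCCTC.
Its sequence written 5'→3' is the reverse complement: GAGGAATTGCTGGA.

5'-GAGGAATTGCTGGA-3'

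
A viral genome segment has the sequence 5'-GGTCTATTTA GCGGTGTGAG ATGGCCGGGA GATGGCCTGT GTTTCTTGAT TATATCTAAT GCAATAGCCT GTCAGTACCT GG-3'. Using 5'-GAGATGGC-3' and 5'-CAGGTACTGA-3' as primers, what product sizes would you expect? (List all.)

The forward primer GAGATGGC matches the top strand at positions 18–25, 29–36.
The reverse primer's reverse complement is TCAGTACCTG, matching at positions 72–81.
Each forward site pairs with the reverse site to give a product ending at position 81: sizes 64, 53 bp.

64 bp, 53 bp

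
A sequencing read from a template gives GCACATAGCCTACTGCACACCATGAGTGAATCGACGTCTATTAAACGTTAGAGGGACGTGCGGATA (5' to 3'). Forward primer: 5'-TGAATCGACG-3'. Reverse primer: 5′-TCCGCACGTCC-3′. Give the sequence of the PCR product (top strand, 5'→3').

Forward primer TGAATCGACG is found on the top strand at positions 27–36.
The reverse primer's reverse complement is GGACGTGCGGA, which matches the template at positions 54–64.
The product is the template from position 27 through 64 (38 bp).

5'-TGAATCGACGTCTATTAAACGTTAGAGGGACGTGCGGA-3'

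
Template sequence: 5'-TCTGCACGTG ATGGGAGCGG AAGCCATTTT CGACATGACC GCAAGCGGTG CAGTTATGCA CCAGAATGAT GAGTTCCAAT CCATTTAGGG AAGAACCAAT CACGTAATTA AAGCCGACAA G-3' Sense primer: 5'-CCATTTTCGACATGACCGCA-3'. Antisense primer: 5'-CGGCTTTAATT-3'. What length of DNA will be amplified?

The forward primer matches the template at positions 24–43.
Reverse complement of the reverse primer: AATTAAAGCCG. This occurs on the top strand at positions 106–116.
Product length = (reverse-primer end) − (forward-primer start) + 1 = 116 − 24 + 1 = 93 bp.

93 bp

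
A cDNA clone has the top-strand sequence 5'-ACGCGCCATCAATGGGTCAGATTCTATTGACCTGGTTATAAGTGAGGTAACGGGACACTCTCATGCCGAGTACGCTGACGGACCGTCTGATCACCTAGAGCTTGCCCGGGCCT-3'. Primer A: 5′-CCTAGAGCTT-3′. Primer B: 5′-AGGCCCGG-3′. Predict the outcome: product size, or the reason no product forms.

Primer A (CCTAGAGCTT) matches the top strand at positions 94–103; it acts as a forward primer.
Primer B's reverse complement is CCGGGCCT, matching the top strand at positions 106–113; it acts as a reverse primer.
The 3' ends face each other across positions 94–113, giving a 20 bp product.

Yes — a 20 bp product.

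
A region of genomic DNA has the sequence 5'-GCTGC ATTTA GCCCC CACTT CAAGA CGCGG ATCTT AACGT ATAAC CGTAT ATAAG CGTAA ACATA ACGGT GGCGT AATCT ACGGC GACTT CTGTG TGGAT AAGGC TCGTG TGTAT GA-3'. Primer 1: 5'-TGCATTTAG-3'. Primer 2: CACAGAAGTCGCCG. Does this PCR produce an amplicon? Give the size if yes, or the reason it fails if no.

Yes — a 93 bp product.

Primer 1 (TGCATTTAG) matches the top strand at positions 3–11; it acts as a forward primer.
Primer 2's reverse complement is CGGCGACTTCTGTG, matching the top strand at positions 82–95; it acts as a reverse primer.
The 3' ends face each other across positions 3–95, giving a 93 bp product.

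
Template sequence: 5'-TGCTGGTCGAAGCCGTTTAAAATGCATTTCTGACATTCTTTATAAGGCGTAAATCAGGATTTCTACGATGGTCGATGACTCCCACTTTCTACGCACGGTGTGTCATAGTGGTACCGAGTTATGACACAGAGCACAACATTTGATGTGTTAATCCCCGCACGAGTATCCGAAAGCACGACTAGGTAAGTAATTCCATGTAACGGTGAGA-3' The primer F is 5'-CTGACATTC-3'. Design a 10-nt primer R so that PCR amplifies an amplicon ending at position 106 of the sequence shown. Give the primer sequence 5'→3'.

5'-ATGACACACC-3'

The forward primer binds at positions 30–38; the product's 3' end on the top strand is position 106.
The reverse primer anneals to the top strand over positions 97–106, i.e. to GGTGTGTCAT.
Its sequence written 5'→3' is the reverse complement: ATGACACACC.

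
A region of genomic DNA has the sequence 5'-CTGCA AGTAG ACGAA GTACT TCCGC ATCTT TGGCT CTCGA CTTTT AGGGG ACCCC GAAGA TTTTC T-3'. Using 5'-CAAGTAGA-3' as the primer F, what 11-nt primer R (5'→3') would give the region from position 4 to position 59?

5'-CTTCGGGGTCC-3'

The product's 3' end on the top strand is position 59.
The reverse primer anneals to the top strand over positions 49–59, i.e. to GGACCCCGAAG.
Its sequence written 5'→3' is the reverse complement: CTTCGGGGTCC.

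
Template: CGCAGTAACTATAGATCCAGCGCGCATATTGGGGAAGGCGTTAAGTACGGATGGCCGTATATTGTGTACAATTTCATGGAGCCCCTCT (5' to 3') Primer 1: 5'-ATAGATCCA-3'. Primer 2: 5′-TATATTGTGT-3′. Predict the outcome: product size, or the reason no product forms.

No product — both primers anneal to the same strand and extend in the same direction.

Primer 1 (ATAGATCCA) matches the top strand at positions 11–19 (3' end points downstream).
Primer 2 (TATATTGTGT) also matches the top strand directly, at positions 58–67 — its reverse complement ACACAATATA is not present.
Both primers anneal to the bottom strand with 3' ends pointing the same way, so neither can prime synthesis back toward the other.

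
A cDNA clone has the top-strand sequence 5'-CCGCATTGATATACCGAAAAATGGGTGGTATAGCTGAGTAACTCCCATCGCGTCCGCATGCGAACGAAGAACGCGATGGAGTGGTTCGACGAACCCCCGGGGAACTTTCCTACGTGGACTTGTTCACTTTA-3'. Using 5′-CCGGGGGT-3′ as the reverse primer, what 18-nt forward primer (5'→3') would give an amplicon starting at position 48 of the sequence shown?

The reverse primer's reverse complement ACCCCCGG matches the template at positions 93–100; the product starts at position 48.
The forward primer is identical to the top strand over positions 48–65: TCGCGTCCGCATGCGAAC.

5'-TCGCGTCCGCATGCGAAC-3'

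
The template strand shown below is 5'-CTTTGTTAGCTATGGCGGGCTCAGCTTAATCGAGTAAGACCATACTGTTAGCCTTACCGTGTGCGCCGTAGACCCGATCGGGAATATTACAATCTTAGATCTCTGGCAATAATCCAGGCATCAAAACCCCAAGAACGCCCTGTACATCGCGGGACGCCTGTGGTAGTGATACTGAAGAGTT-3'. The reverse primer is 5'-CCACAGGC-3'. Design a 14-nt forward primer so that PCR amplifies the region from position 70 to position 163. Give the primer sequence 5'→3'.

The reverse primer's reverse complement GCCTGTGG matches the template at positions 156–163; the product starts at position 70.
The forward primer is identical to the top strand over positions 70–83: AGACCCGATCGGGA.

5'-AGACCCGATCGGGA-3'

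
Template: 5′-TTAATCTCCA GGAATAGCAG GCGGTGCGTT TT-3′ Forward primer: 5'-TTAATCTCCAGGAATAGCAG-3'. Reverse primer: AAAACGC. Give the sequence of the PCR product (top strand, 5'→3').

5'-TTAATCTCCAGGAATAGCAGGCGGTGCGTTTT-3'

Scanning the template, TTAATCTCCAGGAATAGCAG occurs at positions 1–20; this primer anneals to the bottom strand there with its 3' end pointing downstream.
The reverse primer's reverse complement is GCGTTTT, which matches the template at positions 26–32.
The product is the template from position 1 through 32 (32 bp).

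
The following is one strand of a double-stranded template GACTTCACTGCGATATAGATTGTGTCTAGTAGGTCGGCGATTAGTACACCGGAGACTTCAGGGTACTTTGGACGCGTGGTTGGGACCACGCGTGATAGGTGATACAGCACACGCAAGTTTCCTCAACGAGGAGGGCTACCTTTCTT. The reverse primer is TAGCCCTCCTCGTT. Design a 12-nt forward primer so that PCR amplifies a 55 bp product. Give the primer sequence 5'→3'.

5'-GACCACGCGTGA-3'

The reverse primer's reverse complement AACGAGGAGGGCTA matches the template at positions 125–138, so the product ends at position 138.
A 55 bp product then starts at position 138 − 55 + 1 = 84.
The forward primer is identical to the top strand there: GACCACGCGTGA.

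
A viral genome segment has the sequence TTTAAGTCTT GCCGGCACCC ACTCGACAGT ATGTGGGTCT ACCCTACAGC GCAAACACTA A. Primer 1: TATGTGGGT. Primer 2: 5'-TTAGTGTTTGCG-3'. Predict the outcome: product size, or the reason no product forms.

Primer 1 (TATGTGGGT) matches the top strand at positions 30–38; it acts as a forward primer.
Primer 2's reverse complement is CGCAAACACTAA, matching the top strand at positions 50–61; it acts as a reverse primer.
The 3' ends face each other across positions 30–61, giving a 32 bp product.

Yes — a 32 bp product.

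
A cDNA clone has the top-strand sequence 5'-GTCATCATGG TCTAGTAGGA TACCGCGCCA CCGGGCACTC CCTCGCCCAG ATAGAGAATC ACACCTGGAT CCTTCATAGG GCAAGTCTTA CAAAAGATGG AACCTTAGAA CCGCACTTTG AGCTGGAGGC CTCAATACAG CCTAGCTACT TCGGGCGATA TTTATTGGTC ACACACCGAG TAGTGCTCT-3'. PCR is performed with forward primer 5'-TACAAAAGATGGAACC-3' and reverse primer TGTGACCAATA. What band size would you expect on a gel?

Forward primer TACAAAAGATGGAACC is found on the top strand at positions 89–104.
Reverse complement of the reverse primer: TATTGGTCACA. This occurs on the top strand at positions 163–173.
The product runs from position 89 to position 173, so its length is 173 − 89 + 1 = 85 bp.

85 bp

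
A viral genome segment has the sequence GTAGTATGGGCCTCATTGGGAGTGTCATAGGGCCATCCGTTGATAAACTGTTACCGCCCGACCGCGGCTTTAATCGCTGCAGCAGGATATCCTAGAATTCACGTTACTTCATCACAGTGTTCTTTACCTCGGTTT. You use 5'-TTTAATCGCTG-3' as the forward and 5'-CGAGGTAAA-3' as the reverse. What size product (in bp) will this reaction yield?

Forward primer TTTAATCGCTG is found on the top strand at positions 69–79.
The reverse primer's reverse complement is TTTACCTCG, which matches the template at positions 123–131.
Amplicon spans positions 69–131: 63 bp.

63 bp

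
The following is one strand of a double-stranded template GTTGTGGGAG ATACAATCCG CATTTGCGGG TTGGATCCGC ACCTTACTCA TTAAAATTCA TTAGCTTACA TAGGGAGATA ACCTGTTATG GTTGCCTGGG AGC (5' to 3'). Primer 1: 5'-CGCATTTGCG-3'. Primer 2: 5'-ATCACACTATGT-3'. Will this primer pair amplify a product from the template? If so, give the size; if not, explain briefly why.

Primer 2 (ATCACACTATGT) does not match the top strand, and its reverse complement ACATAGTGTGAT does not match either.
With no annealing site for primer 2, no amplification occurs.

No product — primer 2 has no binding site in the template.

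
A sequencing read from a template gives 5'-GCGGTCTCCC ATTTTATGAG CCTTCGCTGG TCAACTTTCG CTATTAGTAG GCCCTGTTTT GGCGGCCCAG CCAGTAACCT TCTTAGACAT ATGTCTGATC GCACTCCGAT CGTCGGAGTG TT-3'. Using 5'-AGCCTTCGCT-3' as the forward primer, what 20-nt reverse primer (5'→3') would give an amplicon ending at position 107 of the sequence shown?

The forward primer binds at positions 19–28; the product's 3' end on the top strand is position 107.
The reverse primer anneals to the top strand over positions 88–107, i.e. to CATATGTCTGATCGCACTCC.
Its sequence written 5'→3' is the reverse complement: GGAGTGCGATCAGACATATG.

5'-GGAGTGCGATCAGACATATG-3'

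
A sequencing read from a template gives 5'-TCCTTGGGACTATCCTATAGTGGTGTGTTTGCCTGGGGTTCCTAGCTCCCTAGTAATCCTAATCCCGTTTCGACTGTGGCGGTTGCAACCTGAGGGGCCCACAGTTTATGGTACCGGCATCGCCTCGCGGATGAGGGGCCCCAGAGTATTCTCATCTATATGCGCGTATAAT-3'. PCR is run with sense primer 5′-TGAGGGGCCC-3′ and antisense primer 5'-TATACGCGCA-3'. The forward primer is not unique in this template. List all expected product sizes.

80 bp, 39 bp

The forward primer TGAGGGGCCC matches the top strand at positions 91–100, 132–141.
The reverse primer's reverse complement is TGCGCGTATA, matching at positions 161–170.
Each forward site pairs with the reverse site to give a product ending at position 170: sizes 80, 39 bp.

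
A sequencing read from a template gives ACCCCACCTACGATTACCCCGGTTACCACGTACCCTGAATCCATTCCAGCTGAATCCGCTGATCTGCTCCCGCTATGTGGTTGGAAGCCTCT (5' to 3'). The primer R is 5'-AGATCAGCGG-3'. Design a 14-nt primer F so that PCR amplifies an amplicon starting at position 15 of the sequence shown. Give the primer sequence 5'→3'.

The reverse primer's reverse complement CCGCTGATCT matches the template at positions 56–65; the product starts at position 15.
The forward primer is identical to the top strand over positions 15–28: TACCCCGGTTACCA.

5'-TACCCCGGTTACCA-3'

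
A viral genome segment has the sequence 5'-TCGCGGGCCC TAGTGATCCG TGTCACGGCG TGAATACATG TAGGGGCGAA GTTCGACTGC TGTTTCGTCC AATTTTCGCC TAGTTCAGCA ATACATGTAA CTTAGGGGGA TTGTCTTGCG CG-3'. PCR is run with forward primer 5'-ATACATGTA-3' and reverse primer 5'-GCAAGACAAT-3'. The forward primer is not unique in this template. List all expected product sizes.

The forward primer ATACATGTA matches the top strand at positions 34–42, 91–99.
The reverse primer's reverse complement is ATTGTCTTGC, matching at positions 110–119.
Each forward site pairs with the reverse site to give a product ending at position 119: sizes 86, 29 bp.

86 bp, 29 bp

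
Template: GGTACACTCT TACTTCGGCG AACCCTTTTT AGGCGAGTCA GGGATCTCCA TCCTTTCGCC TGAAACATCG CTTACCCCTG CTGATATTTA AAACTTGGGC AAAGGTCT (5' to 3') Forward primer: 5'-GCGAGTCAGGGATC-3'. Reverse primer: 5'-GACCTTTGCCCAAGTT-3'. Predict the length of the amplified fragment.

75 bp

Forward primer GCGAGTCAGGGATC is found on the top strand at positions 33–46.
Taking the reverse complement of GACCTTTGCCCAAGTT gives AACTTGGGCAAAGGTC, found at positions 92–107 on the template; the primer anneals here to the top strand with its 3' end pointing upstream.
Amplicon spans positions 33–107: 75 bp.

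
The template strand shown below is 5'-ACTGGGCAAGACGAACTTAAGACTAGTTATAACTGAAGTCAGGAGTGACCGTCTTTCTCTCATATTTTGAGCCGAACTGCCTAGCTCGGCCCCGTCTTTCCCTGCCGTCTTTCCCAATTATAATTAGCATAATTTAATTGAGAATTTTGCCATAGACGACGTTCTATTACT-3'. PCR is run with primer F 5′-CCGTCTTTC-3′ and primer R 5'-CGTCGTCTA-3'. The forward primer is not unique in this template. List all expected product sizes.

113 bp, 70 bp, 57 bp

The forward primer CCGTCTTTC matches the top strand at positions 49–57, 92–100, 105–113.
The reverse primer's reverse complement is TAGACGACG, matching at positions 153–161.
Each forward site pairs with the reverse site to give a product ending at position 161: sizes 113, 70, 57 bp.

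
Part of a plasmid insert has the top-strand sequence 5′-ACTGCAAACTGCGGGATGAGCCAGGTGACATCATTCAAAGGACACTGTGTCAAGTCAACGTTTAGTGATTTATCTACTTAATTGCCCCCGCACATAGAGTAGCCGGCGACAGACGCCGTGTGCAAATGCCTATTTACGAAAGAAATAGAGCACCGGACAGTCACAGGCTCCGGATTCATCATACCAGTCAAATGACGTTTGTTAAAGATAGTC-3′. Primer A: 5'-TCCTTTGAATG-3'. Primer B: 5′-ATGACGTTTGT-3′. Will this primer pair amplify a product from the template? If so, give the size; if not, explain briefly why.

Primer A (TCCTTTGAATG) has reverse complement CATTCAAAGGA, which matches the top strand at positions 32–42; primer A anneals to the top strand there with its 3' end pointing upstream toward position 32.
Primer B (ATGACGTTTGT) matches the top strand directly at positions 192–202; it anneals to the bottom strand with its 3' end pointing downstream toward position 202.
The 3' ends diverge (primer A extends toward position 1, primer B toward position 213), so the primers never converge on a shared product.

No product — the primers' 3' ends point away from each other.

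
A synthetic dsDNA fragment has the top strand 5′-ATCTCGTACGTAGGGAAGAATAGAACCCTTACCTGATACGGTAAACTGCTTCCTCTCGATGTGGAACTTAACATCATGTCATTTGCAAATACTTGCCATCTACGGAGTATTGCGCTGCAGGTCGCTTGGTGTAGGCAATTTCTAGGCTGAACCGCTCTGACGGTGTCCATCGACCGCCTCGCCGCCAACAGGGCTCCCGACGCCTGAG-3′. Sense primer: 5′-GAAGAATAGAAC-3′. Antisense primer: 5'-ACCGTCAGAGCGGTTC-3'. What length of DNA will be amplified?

Forward primer GAAGAATAGAAC is found on the top strand at positions 15–26.
Taking the reverse complement of ACCGTCAGAGCGGTTC gives GAACCGCTCTGACGGT, found at positions 149–164 on the template; the primer anneals here to the top strand with its 3' end pointing upstream.
Amplicon spans positions 15–164: 150 bp.

150 bp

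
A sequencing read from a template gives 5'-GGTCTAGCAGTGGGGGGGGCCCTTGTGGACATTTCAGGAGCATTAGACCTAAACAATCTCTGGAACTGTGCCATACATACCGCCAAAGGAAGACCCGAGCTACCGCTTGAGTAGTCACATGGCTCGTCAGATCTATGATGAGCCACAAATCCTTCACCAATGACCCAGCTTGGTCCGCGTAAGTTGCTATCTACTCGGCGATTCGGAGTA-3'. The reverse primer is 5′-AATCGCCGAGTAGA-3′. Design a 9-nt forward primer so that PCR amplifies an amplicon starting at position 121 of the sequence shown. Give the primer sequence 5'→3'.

The reverse primer's reverse complement TCTACTCGGCGATT matches the template at positions 190–203; the product starts at position 121.
The forward primer is identical to the top strand over positions 121–129: GGCTCGTCA.

5'-GGCTCGTCA-3'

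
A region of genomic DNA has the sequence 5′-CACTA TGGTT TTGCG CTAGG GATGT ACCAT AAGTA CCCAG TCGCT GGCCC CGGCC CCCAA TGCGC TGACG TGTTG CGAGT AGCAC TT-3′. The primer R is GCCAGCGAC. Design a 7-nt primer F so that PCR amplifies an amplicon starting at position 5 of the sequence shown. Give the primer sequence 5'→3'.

The reverse primer's reverse complement GTCGCTGGC matches the template at positions 40–48; the product starts at position 5.
The forward primer is identical to the top strand over positions 5–11: ATGGTTT.

5'-ATGGTTT-3'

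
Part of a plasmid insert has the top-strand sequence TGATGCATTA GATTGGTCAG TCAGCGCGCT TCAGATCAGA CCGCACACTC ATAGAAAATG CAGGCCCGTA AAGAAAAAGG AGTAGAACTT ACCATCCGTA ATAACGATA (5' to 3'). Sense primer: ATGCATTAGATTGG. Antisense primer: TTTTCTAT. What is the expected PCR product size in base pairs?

56 bp

Scanning the template, ATGCATTAGATTGG occurs at positions 3–16; this primer anneals to the bottom strand there with its 3' end pointing downstream.
Taking the reverse complement of TTTTCTAT gives ATAGAAAA, found at positions 51–58 on the template; the primer anneals here to the top strand with its 3' end pointing upstream.
The product runs from position 3 to position 58, so its length is 58 − 3 + 1 = 56 bp.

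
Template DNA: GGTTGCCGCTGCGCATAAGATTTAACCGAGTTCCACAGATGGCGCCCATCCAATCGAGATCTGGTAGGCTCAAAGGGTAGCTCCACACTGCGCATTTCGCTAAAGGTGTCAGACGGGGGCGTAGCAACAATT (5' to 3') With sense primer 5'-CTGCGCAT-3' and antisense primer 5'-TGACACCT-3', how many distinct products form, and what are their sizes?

The forward primer CTGCGCAT matches the top strand at positions 9–16, 88–95.
The reverse primer's reverse complement is AGGTGTCA, matching at positions 104–111.
Each forward site pairs with the reverse site to give a product ending at position 111: sizes 103, 24 bp.

Two products: 103 bp, 24 bp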